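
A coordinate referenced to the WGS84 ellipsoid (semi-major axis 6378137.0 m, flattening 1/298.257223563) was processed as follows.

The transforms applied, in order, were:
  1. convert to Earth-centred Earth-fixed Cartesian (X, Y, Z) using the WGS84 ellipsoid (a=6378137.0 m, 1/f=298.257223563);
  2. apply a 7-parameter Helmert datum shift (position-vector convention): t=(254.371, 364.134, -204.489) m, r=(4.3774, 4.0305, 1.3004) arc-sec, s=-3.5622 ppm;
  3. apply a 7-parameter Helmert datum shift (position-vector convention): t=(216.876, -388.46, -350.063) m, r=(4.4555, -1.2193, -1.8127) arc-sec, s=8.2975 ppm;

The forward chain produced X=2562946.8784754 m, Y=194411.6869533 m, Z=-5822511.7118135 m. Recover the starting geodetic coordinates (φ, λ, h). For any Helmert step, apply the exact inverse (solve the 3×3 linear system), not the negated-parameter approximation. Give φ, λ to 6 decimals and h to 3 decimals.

start: X=2562946.8785, Y=194411.6870, Z=-5822511.7118 m
→ Helmert⁻¹: X=2562672.6108, Y=194695.2888, Z=-5822132.6942
→ Helmert⁻¹: X=2562542.3544, Y=194192.1377, Z=-5821902.9922
→ geod (Bowring, a=6378137.000): φ=-66.32427100°, λ=4.33365100°, h=3648.7450 m

φ=-66.324271°, λ=4.333651°, h=3648.745 m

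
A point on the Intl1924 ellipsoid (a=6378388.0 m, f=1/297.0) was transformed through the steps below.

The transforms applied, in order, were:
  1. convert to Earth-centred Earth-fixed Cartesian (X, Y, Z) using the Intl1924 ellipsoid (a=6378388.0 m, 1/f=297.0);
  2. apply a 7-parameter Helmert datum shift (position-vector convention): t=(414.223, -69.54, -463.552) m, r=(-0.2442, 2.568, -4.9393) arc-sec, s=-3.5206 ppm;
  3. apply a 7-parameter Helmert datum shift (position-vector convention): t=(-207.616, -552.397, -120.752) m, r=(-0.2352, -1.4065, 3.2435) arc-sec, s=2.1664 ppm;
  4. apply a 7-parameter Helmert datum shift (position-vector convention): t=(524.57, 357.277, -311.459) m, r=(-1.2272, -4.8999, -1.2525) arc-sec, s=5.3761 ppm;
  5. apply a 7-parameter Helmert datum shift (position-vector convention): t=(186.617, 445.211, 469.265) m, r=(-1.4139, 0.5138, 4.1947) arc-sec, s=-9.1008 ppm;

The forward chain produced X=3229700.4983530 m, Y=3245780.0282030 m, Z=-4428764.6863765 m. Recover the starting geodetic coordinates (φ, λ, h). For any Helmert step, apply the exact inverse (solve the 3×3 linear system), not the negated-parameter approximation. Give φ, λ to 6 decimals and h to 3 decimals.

φ=-44.240515°, λ=45.149681°, h=1442.809 m

start: X=3229700.4984, Y=3245780.0282, Z=-4428764.6864 m
→ Helmert⁻¹: X=3229620.3045, Y=3245329.0350, Z=-4429243.9704
→ Helmert⁻¹: X=3228953.4582, Y=3245000.2707, Z=-4428966.0996
→ Helmert⁻¹: X=3229174.9139, Y=3245499.9081, Z=-4428854.0716
→ Helmert⁻¹: X=3228749.4694, Y=3245663.4342, Z=-4428362.0697
→ geod (Bowring, a=6378388.000): φ=-44.24051500°, λ=45.14968100°, h=1442.8090 m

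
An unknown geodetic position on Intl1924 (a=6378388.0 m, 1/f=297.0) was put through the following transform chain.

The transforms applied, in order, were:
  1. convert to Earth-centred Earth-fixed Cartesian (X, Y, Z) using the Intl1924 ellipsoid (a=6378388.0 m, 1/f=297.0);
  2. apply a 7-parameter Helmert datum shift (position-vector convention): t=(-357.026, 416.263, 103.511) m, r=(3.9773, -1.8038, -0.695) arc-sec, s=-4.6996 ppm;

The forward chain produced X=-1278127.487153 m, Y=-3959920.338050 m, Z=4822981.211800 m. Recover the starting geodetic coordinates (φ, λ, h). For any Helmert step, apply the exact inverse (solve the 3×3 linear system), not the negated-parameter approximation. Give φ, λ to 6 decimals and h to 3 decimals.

start: X=-1278127.4872, Y=-3959920.3380, Z=4822981.2118 m
→ Helmert⁻¹: X=-1277720.9449, Y=-3960266.5191, Z=4822987.9041
→ geod (Bowring, a=6378388.000): φ=49.40324900°, λ=-107.88152200°, h=3996.4080 m

φ=49.403249°, λ=-107.881522°, h=3996.408 m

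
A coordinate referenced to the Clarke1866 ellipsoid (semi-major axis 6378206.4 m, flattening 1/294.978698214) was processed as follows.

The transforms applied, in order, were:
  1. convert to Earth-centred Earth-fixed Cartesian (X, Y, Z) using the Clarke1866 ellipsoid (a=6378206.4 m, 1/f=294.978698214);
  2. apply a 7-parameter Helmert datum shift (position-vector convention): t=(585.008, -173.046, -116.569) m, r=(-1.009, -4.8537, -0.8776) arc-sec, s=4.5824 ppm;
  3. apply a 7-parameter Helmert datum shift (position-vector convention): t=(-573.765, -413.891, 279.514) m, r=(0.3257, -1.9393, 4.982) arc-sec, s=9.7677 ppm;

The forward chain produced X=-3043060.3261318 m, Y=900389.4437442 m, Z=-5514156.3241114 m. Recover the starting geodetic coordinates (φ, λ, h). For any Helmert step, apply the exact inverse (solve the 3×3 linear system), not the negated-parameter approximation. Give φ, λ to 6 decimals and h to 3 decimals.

start: X=-3043060.3261, Y=900389.4437, Z=-5514156.3241 m
→ Helmert⁻¹: X=-3042486.9304, Y=900859.3151, Z=-5514354.7923
→ Helmert⁻¹: X=-3043191.5830, Y=901042.2582, Z=-5514136.9368
→ geod (Bowring, a=6378206.400): φ=-60.24442400°, λ=163.50678800°, h=335.4170 m

φ=-60.244424°, λ=163.506788°, h=335.417 m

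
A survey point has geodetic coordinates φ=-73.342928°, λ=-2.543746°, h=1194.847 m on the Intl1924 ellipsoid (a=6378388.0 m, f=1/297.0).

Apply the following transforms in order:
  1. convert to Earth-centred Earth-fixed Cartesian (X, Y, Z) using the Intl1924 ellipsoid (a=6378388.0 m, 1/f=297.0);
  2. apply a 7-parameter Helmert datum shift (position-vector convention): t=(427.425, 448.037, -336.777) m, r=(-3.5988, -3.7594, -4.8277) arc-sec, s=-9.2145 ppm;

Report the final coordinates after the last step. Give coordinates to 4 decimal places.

X=1833040.5311 m, Y=-81111.8068 m, Z=-6089858.0851 m

start: φ=-73.342928°, λ=-2.543746°, h=1194.847 m
→ ECEF (a=6378388.000, f=1/297.0): X=1832520.9085, Y=-81411.4562, Z=-6089612.2406
→ Helmert 7p (PV): X=1833040.5311, Y=-81111.8068, Z=-6089858.0851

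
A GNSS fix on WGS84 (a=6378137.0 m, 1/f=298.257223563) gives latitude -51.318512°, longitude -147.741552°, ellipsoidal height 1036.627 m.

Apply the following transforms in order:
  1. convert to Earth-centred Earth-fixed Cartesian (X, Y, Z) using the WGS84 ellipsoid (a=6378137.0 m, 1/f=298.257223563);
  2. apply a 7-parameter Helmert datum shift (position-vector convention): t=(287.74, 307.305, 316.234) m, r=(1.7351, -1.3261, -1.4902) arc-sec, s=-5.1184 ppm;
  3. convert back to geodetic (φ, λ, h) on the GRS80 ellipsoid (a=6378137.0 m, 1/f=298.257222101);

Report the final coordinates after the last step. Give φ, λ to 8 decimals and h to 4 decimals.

start: φ=-51.318512°, λ=-147.741552°, h=1036.627 m
→ ECEF (a=6378137.000, f=1/298.257223563): X=-3378434.7790, Y=-2132330.1054, Z=-4956577.0799
→ Helmert 7p (PV): X=-3378113.2859, Y=-2131945.7837, Z=-4956275.1334
→ geod (Bowring, a=6378137.000): φ=-51.32016254°, λ=-147.74375237°, h=502.8033 m

φ=-51.32016254°, λ=-147.74375237°, h=502.8033 m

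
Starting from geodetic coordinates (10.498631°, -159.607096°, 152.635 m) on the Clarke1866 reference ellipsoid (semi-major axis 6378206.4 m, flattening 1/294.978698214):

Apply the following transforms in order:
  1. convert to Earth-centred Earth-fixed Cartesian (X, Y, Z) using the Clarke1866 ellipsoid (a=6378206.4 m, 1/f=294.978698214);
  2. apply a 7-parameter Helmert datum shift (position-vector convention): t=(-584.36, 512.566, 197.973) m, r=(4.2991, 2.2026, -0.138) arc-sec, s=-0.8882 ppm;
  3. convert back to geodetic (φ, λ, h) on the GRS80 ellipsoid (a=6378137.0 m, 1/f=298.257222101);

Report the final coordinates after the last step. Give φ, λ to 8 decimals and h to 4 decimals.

φ=10.49917279°, λ=-159.61313748°, h=607.5751 m

start: φ=10.498631°, λ=-159.607096°, h=152.635 m
→ ECEF (a=6378206.400, f=1/294.978698214): X=-5879170.8646, Y=-2185615.2516, Z=1154477.0469
→ Helmert 7p (PV): X=-5879739.1369, Y=-2185120.8732, Z=1154691.2213
→ geod (Bowring, a=6378137.000): φ=10.49917279°, λ=-159.61313748°, h=607.5751 m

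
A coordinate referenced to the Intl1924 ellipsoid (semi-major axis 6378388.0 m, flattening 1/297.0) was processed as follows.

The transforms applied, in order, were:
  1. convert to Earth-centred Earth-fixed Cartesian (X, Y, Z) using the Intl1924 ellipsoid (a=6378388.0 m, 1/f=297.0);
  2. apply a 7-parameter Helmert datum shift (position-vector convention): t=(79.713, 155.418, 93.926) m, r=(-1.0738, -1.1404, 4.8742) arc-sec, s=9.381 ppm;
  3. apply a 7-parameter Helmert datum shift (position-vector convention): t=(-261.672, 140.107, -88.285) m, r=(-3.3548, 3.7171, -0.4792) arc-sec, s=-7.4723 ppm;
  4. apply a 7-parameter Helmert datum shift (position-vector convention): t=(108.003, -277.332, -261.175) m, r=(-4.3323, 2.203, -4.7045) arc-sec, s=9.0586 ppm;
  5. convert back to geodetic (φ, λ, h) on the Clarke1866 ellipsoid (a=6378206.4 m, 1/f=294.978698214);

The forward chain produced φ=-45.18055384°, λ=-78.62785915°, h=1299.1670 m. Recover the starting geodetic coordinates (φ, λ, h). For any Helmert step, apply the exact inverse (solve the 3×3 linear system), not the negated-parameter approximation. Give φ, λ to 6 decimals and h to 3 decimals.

φ=-45.179534°, λ=-78.625116°, h=816.503 m

start: φ=-45.180554°, λ=-78.627859°, h=1299.167 m
→ ECEF (a=6378206.400, f=1/294.978698214): X=888186.3997, Y=-4415994.5155, Z=-4502232.8416
→ Helmert⁻¹: X=888219.1460, Y=-4415562.3667, Z=-4502014.1415
→ Helmert⁻¹: X=888578.8465, Y=-4415660.1818, Z=-4502015.3020
→ Helmert⁻¹: X=888361.5591, Y=-4415771.7306, Z=-4502094.8939
→ geod (Bowring, a=6378388.000): φ=-45.17953400°, λ=-78.62511600°, h=816.5030 m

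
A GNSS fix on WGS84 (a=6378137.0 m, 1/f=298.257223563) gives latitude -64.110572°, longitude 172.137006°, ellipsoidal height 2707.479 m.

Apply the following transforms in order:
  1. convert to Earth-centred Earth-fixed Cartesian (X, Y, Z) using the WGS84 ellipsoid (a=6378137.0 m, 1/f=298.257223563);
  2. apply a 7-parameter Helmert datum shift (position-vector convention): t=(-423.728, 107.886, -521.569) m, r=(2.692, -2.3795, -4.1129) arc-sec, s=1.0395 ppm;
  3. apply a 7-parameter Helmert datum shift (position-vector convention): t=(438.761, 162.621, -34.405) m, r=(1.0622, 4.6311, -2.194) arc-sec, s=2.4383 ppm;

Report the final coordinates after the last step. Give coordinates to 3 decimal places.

start: φ=-64.110572°, λ=172.137006°, h=2707.479 m
→ ECEF (a=6378137.000, f=1/298.257223563): X=-2767414.2976, Y=382188.8062, Z=-5717543.5176
→ Helmert 7p (PV): X=-2767767.3230, Y=382426.8923, Z=-5718097.9673
→ Helmert 7p (PV): X=-2767459.6271, Y=382649.3326, Z=-5718082.2027

X=-2767459.627 m, Y=382649.333 m, Z=-5718082.203 m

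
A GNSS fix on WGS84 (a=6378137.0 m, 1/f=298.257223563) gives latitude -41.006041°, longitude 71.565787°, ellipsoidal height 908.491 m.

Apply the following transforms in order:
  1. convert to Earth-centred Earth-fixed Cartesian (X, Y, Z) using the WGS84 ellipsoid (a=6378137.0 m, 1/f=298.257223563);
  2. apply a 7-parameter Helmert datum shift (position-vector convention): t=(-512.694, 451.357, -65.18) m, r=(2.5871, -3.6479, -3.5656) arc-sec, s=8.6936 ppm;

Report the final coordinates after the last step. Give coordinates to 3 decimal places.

start: φ=-41.006041°, λ=71.565787°, h=908.491 m
→ ECEF (a=6378137.000, f=1/298.257223563): X=1524423.6024, Y=4573466.5892, Z=-4163525.5908
→ Helmert 7p (PV): X=1524076.8558, Y=4573983.5758, Z=-4163542.6426

X=1524076.856 m, Y=4573983.576 m, Z=-4163542.643 m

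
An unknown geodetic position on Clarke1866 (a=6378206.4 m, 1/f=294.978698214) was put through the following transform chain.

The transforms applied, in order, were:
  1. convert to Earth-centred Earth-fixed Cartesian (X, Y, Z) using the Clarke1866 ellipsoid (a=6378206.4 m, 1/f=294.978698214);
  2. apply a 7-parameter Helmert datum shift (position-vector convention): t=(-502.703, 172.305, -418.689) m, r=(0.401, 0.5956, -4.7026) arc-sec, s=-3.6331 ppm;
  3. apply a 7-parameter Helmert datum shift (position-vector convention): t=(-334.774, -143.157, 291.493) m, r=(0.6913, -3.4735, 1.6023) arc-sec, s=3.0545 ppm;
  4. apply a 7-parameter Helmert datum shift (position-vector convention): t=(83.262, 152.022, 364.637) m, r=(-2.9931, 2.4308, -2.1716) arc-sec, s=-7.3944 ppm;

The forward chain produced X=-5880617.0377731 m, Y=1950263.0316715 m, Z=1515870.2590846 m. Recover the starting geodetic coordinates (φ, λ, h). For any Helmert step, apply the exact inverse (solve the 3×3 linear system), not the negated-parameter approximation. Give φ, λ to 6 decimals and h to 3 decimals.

φ=13.838403°, λ=161.653253°, h=590.626 m

start: X=-5880617.0378, Y=1950263.0317, Z=1515870.2591 m
→ Helmert⁻¹: X=-5880782.1745, Y=1950041.5245, Z=1515475.8213
→ Helmert⁻¹: X=-5880388.7718, Y=1950229.4830, Z=1515272.1897
→ Helmert⁻¹: X=-5879956.2639, Y=1949933.1532, Z=1515675.6158
→ geod (Bowring, a=6378206.400): φ=13.83840300°, λ=161.65325300°, h=590.6260 m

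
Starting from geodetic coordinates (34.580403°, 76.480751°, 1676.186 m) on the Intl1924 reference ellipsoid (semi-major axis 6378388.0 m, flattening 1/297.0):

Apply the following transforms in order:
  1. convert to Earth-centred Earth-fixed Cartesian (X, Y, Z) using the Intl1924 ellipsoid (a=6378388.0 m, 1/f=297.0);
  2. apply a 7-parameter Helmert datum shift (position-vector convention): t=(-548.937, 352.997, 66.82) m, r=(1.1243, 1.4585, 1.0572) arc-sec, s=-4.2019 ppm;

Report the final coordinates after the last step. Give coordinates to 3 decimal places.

start: φ=34.580403°, λ=76.480751°, h=1676.186 m
→ ECEF (a=6378388.000, f=1/297.0): X=1229312.9181, Y=5112889.0057, Z=3600645.9162
→ Helmert 7p (PV): X=1228758.0700, Y=5113207.1935, Z=3600716.7832

X=1228758.070 m, Y=5113207.193 m, Z=3600716.783 m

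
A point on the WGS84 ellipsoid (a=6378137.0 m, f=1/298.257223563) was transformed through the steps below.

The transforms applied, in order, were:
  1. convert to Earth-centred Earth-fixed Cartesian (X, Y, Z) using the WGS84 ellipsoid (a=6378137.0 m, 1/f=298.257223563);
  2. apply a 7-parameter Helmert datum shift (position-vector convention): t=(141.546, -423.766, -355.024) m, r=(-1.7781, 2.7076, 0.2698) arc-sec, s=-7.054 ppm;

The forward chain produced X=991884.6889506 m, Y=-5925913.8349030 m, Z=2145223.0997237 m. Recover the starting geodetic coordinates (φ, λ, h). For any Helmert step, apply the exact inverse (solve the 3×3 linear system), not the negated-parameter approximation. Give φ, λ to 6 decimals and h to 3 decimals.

φ=19.774714°, λ=-80.498900°, h=3874.624 m

start: X=991884.6890, Y=-5925913.8349, Z=2145223.0997 m
→ Helmert⁻¹: X=991714.2237, Y=-5925551.6605, Z=2145555.1957
→ geod (Bowring, a=6378137.000): φ=19.77471400°, λ=-80.49890000°, h=3874.6240 m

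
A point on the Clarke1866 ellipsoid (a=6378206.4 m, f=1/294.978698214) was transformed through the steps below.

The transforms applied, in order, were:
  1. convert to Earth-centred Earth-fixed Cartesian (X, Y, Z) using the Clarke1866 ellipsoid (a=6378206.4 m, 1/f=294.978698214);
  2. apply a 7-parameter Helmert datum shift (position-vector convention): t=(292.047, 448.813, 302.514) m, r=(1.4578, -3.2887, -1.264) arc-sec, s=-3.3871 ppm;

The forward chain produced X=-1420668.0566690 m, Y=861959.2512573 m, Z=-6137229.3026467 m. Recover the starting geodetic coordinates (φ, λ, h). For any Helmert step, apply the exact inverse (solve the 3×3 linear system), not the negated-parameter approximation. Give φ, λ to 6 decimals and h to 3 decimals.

start: X=-1420668.0567, Y=861959.2513, Z=-6137229.3026 m
→ Helmert⁻¹: X=-1421068.0530, Y=861461.2702, Z=-6137536.0360
→ geod (Bowring, a=6378206.400): φ=-74.94778700°, λ=148.77546700°, h=475.8920 m

φ=-74.947787°, λ=148.775467°, h=475.892 m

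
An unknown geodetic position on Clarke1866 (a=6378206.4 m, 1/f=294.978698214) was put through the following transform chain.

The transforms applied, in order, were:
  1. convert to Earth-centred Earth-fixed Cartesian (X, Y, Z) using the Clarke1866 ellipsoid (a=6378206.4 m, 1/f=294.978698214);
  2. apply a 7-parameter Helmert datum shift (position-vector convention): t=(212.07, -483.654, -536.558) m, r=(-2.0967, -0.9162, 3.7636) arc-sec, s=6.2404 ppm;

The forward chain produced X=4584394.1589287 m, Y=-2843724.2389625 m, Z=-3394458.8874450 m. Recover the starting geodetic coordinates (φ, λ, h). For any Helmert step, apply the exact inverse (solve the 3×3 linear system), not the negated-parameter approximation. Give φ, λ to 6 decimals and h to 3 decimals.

start: X=4584394.1589, Y=-2843724.2390, Z=-3394458.8874 m
→ Helmert⁻¹: X=4584086.5269, Y=-2843271.9856, Z=-3393950.4141
→ geod (Bowring, a=6378206.400): φ=-32.35283000°, λ=-31.80918900°, h=1090.5520 m

φ=-32.352830°, λ=-31.809189°, h=1090.552 m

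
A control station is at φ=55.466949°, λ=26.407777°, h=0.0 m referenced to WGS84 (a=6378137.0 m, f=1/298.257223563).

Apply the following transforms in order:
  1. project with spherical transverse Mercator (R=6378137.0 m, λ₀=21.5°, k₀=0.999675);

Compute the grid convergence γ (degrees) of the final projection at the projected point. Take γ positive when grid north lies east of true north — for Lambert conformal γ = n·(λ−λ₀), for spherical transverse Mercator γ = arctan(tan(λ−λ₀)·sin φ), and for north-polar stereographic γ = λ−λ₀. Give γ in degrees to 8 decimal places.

start: φ=55.466949°, λ=26.407777°, h=0.000 m
→ into tm (λ₀=21.5°): φ=55.46694900°, λ−λ₀=4.90777700°
convergence γ = 4.04620075°

4.04620075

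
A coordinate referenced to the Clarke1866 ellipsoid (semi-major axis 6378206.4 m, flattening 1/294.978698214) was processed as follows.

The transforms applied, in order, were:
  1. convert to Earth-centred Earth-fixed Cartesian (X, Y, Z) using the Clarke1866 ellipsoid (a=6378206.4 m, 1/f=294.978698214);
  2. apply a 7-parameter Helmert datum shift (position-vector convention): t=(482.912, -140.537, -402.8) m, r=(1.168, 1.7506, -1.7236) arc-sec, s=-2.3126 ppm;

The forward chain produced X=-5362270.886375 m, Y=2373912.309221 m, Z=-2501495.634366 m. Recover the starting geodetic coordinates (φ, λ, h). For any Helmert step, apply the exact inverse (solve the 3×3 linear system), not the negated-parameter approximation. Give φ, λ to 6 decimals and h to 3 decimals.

φ=-23.237717°, λ=156.121891°, h=941.985 m

start: X=-5362270.8864, Y=2373912.3092, Z=-2501495.6344 m
→ Helmert⁻¹: X=-5362764.8103, Y=2373999.3608, Z=-2501157.5761
→ geod (Bowring, a=6378206.400): φ=-23.23771700°, λ=156.12189100°, h=941.9850 m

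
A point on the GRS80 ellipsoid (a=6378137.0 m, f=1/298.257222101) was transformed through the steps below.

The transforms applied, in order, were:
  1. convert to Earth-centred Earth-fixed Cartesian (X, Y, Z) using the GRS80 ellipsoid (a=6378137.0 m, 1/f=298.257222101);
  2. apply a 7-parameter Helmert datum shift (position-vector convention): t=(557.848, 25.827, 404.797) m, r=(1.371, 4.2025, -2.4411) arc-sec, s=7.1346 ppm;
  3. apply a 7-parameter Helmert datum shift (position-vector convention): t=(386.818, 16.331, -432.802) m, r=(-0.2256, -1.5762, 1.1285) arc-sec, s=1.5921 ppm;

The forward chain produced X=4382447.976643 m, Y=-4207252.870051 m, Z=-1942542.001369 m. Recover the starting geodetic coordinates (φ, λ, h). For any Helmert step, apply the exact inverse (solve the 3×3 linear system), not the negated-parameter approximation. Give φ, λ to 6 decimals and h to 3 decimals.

φ=-17.844655°, λ=-43.837565°, h=1281.188 m

start: X=4382447.9766, Y=-4207252.8701, Z=-1942542.0014 m
→ Helmert⁻¹: X=4382016.3223, Y=-4207284.3530, Z=-1942144.1948
→ Helmert⁻¹: X=4381516.5817, Y=-4207241.2193, Z=-1942417.8976
→ geod (Bowring, a=6378137.000): φ=-17.84465500°, λ=-43.83756500°, h=1281.1880 m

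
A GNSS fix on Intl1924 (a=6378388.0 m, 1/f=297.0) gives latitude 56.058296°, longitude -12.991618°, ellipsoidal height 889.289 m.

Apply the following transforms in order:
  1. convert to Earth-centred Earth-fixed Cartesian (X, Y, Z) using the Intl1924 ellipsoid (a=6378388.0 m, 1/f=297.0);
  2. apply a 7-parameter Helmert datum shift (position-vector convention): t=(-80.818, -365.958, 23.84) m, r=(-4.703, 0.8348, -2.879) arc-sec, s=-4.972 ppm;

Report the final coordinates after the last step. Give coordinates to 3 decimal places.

X=3478658.642 m, Y=-802886.306 m, Z=5268917.534 m

start: φ=56.058296°, λ=-12.991618°, h=889.289 m
→ ECEF (a=6378388.000, f=1/297.0): X=3478746.6348, Y=-802595.9176, Z=5268915.6706
→ Helmert 7p (PV): X=3478658.6424, Y=-802886.3057, Z=5268917.5341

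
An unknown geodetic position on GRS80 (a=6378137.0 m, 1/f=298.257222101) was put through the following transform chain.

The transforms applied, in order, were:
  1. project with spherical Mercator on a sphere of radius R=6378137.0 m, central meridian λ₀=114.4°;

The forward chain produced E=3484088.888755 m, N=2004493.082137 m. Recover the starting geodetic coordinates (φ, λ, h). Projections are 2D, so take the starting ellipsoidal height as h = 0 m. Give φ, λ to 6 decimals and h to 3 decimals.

start: E=3484088.8888, N=2004493.0821 m
→ merc⁻¹: φ=17.71736600°, λ=145.69810300°

φ=17.717366°, λ=145.698103°, h=0.000 m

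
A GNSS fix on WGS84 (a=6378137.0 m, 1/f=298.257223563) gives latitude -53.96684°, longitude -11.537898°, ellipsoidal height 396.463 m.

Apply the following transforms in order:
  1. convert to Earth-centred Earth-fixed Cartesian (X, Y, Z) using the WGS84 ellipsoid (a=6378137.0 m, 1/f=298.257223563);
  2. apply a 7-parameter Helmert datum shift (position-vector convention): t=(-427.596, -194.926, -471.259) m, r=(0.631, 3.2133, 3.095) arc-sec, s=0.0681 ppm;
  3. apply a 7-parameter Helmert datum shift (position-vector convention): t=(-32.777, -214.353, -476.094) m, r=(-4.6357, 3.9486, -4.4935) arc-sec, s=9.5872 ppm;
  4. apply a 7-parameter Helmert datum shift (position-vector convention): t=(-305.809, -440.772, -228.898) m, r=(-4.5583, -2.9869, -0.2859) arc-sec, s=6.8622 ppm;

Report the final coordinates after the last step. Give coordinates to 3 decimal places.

start: φ=-53.966840°, λ=-11.537898°, h=396.463 m
→ ECEF (a=6378137.000, f=1/298.257223563): X=3684445.1247, Y=-752147.1088, Z=-5134894.1426
→ Helmert 7p (PV): X=3683949.0715, Y=-752271.0924, Z=-5135425.4505
→ Helmert 7p (PV): X=3683836.9146, Y=-752688.3308, Z=-5136004.3956
→ Helmert 7p (PV): X=3683629.7160, Y=-753252.8767, Z=-5136198.5582

X=3683629.716 m, Y=-753252.877 m, Z=-5136198.558 m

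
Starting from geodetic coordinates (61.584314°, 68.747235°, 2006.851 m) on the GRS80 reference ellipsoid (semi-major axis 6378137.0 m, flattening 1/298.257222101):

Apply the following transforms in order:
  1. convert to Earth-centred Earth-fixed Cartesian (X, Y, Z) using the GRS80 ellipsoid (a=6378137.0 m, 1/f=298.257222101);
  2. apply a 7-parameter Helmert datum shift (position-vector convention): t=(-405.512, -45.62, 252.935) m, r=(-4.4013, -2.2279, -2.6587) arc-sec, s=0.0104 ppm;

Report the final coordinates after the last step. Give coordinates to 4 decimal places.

X=1102960.5030 m, Y=2837016.2851 m, Z=5588588.2371 m

start: φ=61.584314°, λ=68.747235°, h=2006.851 m
→ ECEF (a=6378137.000, f=1/298.257222101): X=1103389.7969, Y=2836956.8525, Z=5588383.8613
→ Helmert 7p (PV): X=1102960.5030, Y=2837016.2851, Z=5588588.2371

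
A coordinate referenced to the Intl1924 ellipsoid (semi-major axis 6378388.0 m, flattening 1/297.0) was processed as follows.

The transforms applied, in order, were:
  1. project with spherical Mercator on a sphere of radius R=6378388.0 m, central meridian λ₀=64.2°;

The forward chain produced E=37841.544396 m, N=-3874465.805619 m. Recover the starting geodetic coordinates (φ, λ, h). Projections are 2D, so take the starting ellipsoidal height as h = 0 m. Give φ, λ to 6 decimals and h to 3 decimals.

φ=-32.841717°, λ=64.539923°, h=0.000 m

start: E=37841.5444, N=-3874465.8056 m
→ merc⁻¹: φ=-32.84171700°, λ=64.53992300°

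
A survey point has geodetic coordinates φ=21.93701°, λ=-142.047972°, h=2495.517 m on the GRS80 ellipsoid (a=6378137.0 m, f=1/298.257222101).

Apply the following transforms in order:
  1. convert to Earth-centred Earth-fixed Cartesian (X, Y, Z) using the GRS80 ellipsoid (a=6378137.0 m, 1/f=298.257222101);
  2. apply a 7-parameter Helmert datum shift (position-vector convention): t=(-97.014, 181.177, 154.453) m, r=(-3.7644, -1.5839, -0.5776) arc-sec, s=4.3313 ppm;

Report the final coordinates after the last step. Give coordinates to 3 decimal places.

start: φ=21.937010°, λ=-142.047972°, h=2495.517 m
→ ECEF (a=6378137.000, f=1/298.257222101): X=-4669185.0230, Y=-3641675.5896, Z=2368876.7633
→ Helmert 7p (PV): X=-4669330.6490, Y=-3641453.8777, Z=2369072.0840

X=-4669330.649 m, Y=-3641453.878 m, Z=2369072.084 m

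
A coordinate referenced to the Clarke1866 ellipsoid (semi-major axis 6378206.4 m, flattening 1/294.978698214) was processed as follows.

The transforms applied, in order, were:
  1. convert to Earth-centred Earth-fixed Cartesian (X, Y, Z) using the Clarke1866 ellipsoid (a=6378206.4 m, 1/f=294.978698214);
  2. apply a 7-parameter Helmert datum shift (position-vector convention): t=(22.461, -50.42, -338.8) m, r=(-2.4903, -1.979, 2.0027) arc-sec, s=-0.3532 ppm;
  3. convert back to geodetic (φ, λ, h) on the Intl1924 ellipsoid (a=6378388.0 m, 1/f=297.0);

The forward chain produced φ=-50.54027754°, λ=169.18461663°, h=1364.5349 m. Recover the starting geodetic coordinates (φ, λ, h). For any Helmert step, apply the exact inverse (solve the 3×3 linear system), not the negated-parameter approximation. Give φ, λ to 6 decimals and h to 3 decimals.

start: φ=-50.540278°, λ=169.184617°, h=1364.535 m
→ ECEF (a=6378388.000, f=1/297.0): X=-3990540.5681, Y=762346.7929, Z=-4902349.5483
→ Helmert⁻¹: X=-3990604.0670, Y=762495.4114, Z=-4901964.9861
→ geod (Bowring, a=6378206.400): φ=-50.53874800°, λ=169.18272600°, h=1393.8270 m

φ=-50.538748°, λ=169.182726°, h=1393.827 m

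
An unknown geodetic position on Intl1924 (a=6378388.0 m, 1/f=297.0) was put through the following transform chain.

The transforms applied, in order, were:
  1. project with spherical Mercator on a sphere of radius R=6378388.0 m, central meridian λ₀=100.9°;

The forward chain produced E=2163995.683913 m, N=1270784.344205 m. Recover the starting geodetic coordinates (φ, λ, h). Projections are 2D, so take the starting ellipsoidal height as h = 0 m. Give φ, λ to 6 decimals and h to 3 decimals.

start: E=2163995.6839, N=1270784.3442 m
→ merc⁻¹: φ=11.34042300°, λ=120.33873900°

φ=11.340423°, λ=120.338739°, h=0.000 m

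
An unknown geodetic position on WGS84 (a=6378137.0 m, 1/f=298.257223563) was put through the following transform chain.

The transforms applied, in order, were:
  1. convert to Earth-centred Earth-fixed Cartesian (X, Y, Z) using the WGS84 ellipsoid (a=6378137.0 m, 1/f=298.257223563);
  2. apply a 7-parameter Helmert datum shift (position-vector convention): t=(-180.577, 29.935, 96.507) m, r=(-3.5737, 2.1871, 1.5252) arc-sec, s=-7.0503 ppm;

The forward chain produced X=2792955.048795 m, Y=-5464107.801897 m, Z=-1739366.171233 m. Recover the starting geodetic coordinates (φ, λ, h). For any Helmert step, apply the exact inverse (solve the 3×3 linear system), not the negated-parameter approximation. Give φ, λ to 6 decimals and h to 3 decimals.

start: X=2792955.0488, Y=-5464107.8019, Z=-1739366.1712 m
→ Helmert⁻¹: X=2793133.3592, Y=-5464166.7756, Z=-1739539.9964
→ geod (Bowring, a=6378137.000): φ=-15.92749100°, λ=-62.92511800°, h=1917.8160 m

φ=-15.927491°, λ=-62.925118°, h=1917.816 m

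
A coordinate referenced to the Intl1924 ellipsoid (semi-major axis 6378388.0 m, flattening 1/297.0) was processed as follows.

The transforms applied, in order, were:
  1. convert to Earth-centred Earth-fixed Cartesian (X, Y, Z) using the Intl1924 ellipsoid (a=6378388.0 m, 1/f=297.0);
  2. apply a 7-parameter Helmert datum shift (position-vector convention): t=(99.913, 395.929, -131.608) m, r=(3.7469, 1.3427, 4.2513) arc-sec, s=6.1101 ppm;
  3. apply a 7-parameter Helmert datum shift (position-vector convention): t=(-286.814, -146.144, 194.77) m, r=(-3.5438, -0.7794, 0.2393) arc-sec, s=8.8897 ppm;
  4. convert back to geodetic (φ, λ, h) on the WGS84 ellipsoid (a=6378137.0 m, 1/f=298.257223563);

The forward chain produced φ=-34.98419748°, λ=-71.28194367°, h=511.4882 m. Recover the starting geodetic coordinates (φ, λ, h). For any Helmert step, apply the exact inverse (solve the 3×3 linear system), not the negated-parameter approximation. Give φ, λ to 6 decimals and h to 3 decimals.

φ=-34.983803°, λ=-71.282040°, h=474.020 m

start: φ=-34.984197°, λ=-71.281944°, h=511.488 m
→ ECEF (a=6378137.000, f=1/298.257223563): X=1678961.1376, Y=-4955134.4277, Z=-3636723.9455
→ Helmert⁻¹: X=1679213.5324, Y=-4954883.6976, Z=-3636977.8588
→ Helmert⁻¹: X=1679024.8994, Y=-4955350.0185, Z=-3636723.0834
→ geod (Bowring, a=6378388.000): φ=-34.98380300°, λ=-71.28204000°, h=474.0200 m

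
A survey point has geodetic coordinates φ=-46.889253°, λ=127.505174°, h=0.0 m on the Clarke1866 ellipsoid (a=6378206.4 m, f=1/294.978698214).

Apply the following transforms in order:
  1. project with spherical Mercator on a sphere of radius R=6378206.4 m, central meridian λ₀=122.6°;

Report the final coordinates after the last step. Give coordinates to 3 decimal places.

E=546047.413 m, N=-5924080.499 m

start: φ=-46.889253°, λ=127.505174°, h=0.000 m
→ merc (R=6378206.4, λ₀=122.6°): E=546047.4134, N=-5924080.4995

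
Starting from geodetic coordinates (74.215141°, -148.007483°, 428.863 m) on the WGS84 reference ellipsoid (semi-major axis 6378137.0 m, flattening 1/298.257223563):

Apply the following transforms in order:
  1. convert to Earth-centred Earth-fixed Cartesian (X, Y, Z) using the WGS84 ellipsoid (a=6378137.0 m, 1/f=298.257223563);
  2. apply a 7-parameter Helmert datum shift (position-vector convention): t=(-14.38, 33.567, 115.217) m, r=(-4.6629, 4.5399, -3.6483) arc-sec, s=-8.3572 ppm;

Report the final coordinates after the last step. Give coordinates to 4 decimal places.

start: φ=74.215141°, λ=-148.007483°, h=428.863 m
→ ECEF (a=6378137.000, f=1/298.257223563): X=-1476180.6760, Y=-922152.0120, Z=6115926.5764
→ Helmert 7p (PV): X=-1476064.4188, Y=-921946.3710, Z=6116044.0183

X=-1476064.4188 m, Y=-921946.3710 m, Z=6116044.0183 m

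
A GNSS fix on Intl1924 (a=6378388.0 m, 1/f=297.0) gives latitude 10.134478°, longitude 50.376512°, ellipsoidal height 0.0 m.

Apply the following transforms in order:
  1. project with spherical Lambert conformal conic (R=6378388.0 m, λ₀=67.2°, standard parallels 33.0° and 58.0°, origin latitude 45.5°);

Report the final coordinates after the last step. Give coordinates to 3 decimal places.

start: φ=10.134478°, λ=50.376512°, h=0.000 m
→ lcc (R=6378388.0, λ₀=67.2°): E=-2128450.8203, N=-3861223.2431

E=-2128450.820 m, N=-3861223.243 m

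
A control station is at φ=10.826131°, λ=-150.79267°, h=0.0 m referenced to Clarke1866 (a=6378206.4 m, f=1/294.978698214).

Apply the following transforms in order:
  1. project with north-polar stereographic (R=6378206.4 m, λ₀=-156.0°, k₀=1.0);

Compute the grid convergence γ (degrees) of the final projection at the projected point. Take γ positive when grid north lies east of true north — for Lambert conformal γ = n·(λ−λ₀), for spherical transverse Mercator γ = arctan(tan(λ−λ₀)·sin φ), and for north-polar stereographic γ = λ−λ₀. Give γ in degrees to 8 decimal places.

5.20733000

start: φ=10.826131°, λ=-150.792670°, h=0.000 m
→ into stereo (λ₀=-156.0°): φ=10.82613100°, λ−λ₀=5.20733000°
convergence γ = 5.20733000°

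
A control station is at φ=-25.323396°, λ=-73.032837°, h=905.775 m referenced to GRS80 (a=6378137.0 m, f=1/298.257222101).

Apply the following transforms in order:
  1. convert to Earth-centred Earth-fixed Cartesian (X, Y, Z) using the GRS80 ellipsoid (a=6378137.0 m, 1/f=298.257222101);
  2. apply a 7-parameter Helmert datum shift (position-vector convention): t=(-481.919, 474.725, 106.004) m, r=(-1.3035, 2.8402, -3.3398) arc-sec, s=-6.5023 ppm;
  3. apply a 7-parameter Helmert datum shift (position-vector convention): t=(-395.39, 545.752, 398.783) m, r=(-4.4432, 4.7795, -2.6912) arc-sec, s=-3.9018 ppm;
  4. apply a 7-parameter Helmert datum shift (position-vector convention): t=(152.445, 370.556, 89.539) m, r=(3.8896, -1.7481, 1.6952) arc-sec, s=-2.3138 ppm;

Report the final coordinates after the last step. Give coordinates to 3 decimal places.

X=1682766.265 m, Y=-5517061.634 m, Z=-2711256.237 m

start: φ=-25.323396°, λ=-73.032837°, h=905.775 m
→ ECEF (a=6378137.000, f=1/298.257222101): X=1683705.7382, Y=-5518463.0278, Z=-2711886.8196
→ Helmert 7p (PV): X=1683086.1764, Y=-5517996.8199, Z=-2711751.4921
→ Helmert 7p (PV): X=1682549.3891, Y=-5517509.9117, Z=-2711262.2641
→ Helmert 7p (PV): X=1682766.2648, Y=-5517061.6342, Z=-2711256.2373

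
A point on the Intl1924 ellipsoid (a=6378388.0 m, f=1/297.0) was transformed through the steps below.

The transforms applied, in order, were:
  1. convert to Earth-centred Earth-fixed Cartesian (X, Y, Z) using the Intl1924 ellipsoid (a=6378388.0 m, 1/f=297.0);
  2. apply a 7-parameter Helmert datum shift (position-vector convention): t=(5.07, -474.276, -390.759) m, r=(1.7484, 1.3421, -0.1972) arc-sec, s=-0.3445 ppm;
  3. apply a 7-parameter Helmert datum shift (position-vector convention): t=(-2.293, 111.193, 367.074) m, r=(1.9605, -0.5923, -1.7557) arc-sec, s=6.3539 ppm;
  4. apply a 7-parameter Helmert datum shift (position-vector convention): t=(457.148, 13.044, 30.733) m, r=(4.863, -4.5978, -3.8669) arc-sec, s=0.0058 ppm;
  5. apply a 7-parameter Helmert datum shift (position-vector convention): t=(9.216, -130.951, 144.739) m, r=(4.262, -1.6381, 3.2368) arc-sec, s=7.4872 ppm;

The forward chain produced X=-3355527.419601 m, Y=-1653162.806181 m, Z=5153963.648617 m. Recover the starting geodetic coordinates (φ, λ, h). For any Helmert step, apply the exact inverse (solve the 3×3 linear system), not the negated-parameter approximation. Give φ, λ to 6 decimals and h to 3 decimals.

φ=54.212550°, λ=-153.784528°, h=3964.437 m

start: X=-3355527.4196, Y=-1653162.8062, Z=5153963.6486 m
→ Helmert⁻¹: X=-3355496.5192, Y=-1652860.3302, Z=5153841.1233
→ Helmert⁻¹: X=-3355807.7771, Y=-1652814.7653, Z=5153924.1315
→ Helmert⁻¹: X=-3355755.2939, Y=-1652895.0363, Z=5153549.6592
→ Helmert⁻¹: X=-3355793.4752, Y=-1652380.8507, Z=5153934.3650
→ geod (Bowring, a=6378388.000): φ=54.21255000°, λ=-153.78452800°, h=3964.4370 m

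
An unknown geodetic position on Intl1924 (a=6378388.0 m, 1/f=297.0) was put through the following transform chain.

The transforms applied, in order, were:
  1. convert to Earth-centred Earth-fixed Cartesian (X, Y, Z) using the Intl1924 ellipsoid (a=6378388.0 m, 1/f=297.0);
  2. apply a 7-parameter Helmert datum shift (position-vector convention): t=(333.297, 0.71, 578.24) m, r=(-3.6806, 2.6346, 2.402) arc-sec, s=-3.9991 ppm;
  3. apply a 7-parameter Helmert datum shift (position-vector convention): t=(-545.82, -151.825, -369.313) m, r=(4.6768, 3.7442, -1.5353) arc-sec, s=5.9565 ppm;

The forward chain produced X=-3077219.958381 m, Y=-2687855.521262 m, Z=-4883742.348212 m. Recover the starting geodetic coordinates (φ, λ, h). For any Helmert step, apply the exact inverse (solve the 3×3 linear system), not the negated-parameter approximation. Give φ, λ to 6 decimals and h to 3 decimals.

φ=-50.277835°, λ=-138.862036°, h=1733.683 m

start: X=-3077219.9584, Y=-2687855.5213, Z=-4883742.3482 m
→ Helmert⁻¹: X=-3076547.1616, Y=-2687821.3105, Z=-4883338.8512
→ Helmert⁻¹: X=-3076861.6792, Y=-2687709.7879, Z=-4884023.8827
→ geod (Bowring, a=6378388.000): φ=-50.27783500°, λ=-138.86203600°, h=1733.6830 m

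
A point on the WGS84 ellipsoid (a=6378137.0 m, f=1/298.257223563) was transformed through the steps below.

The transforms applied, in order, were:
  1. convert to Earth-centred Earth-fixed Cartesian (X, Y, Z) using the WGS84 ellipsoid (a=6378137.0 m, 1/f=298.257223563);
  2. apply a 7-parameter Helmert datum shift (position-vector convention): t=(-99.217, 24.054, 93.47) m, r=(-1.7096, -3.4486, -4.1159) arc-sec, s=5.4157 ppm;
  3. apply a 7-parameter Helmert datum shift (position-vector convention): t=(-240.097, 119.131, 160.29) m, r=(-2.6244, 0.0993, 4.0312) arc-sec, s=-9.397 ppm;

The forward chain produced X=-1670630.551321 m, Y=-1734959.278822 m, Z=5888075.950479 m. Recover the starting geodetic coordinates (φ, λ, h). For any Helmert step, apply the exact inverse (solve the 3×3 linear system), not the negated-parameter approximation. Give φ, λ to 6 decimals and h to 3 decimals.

φ=67.887270°, λ=-133.905979°, h=1581.103 m

start: X=-1670630.5513, Y=-1734959.2788, Z=5888075.9505 m
→ Helmert⁻¹: X=-1670442.8969, Y=-1735136.9827, Z=5887948.1086
→ Helmert⁻¹: X=-1670201.5678, Y=-1735233.7682, Z=5887836.2943
→ geod (Bowring, a=6378137.000): φ=67.88727000°, λ=-133.90597900°, h=1581.1030 m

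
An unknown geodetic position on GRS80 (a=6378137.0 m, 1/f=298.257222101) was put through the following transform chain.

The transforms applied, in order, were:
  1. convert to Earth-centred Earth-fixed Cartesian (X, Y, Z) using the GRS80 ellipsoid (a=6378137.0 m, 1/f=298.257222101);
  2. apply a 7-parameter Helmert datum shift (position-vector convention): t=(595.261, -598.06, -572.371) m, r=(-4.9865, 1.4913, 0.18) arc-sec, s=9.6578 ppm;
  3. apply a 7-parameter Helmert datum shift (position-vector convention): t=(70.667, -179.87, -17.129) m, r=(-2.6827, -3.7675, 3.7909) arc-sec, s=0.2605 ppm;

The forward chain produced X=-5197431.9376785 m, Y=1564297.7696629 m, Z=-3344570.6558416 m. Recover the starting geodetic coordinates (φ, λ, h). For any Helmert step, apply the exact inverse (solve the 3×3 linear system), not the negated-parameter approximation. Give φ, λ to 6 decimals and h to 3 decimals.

φ=-31.803590°, λ=163.241428°, h=3586.936 m

start: X=-5197431.9377, Y=1564297.7697, Z=-3344570.6558 m
→ Helmert⁻¹: X=-5197533.5823, Y=1564616.2546, Z=-3344437.3712
→ Helmert⁻¹: X=-5198053.0993, Y=1565284.5723, Z=-3343832.4471
→ geod (Bowring, a=6378137.000): φ=-31.80359000°, λ=163.24142800°, h=3586.9360 m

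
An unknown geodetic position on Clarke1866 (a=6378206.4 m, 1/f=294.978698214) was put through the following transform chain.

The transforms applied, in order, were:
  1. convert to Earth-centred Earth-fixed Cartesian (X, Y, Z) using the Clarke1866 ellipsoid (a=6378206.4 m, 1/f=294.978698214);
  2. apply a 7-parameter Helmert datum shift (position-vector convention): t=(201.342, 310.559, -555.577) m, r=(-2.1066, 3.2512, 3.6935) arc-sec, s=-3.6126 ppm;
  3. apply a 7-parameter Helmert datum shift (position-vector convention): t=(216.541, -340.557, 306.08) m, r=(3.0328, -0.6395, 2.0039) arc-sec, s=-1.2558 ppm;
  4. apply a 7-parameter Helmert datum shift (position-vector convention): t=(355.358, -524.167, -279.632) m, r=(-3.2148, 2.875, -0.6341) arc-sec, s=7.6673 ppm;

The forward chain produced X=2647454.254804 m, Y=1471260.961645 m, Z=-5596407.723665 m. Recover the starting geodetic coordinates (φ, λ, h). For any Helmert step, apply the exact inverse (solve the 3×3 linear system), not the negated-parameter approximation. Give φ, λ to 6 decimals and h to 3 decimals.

start: X=2647454.2548, Y=1471260.9616, Z=-5596407.7237 m
→ Helmert⁻¹: X=2647152.0756, Y=1471869.2005, Z=-5596025.3475
→ Helmert⁻¹: X=2646935.8095, Y=1472103.6050, Z=-5596368.3069
→ Helmert⁻¹: X=2646858.5863, Y=1471808.1169, Z=-5595776.1932
→ geod (Bowring, a=6378206.400): φ=-61.73943300°, λ=29.07661800°, h=1302.6950 m

φ=-61.739433°, λ=29.076618°, h=1302.695 m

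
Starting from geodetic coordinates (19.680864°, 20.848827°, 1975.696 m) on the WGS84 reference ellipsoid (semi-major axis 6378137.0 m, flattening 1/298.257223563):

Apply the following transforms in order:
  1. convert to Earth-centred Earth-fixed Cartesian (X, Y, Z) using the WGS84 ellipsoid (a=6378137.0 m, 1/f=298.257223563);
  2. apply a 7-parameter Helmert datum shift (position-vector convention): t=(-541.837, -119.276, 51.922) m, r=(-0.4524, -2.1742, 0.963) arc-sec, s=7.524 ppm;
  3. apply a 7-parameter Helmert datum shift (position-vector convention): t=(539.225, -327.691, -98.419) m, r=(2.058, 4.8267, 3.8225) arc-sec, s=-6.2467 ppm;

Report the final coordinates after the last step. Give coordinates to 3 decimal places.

X=5616171.811 m, Y=2138538.121 m, Z=2135030.868 m

start: φ=19.680864°, λ=20.848827°, h=1975.696 m
→ ECEF (a=6378137.000, f=1/298.257223563): X=5616189.4086, Y=2138868.6876, Z=2135130.1985
→ Helmert 7p (PV): X=5615657.3357, Y=2138796.4083, Z=2135252.6937
→ Helmert 7p (PV): X=5616171.8111, Y=2138538.1213, Z=2135030.8676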